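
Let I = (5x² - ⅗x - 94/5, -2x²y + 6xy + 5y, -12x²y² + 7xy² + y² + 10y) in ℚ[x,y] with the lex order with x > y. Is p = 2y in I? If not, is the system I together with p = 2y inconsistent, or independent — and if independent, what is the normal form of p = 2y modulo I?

First compute the reduced Gröbner basis of I by Buchberger's algorithm.
f_1 = 5x² - ⅗x - 94/5, LT = x².
f_2 = -2x²y + 6xy + 5y, LT = x²y.
f_3 = -12x²y² + 7xy² + y² + 10y, LT = x²y².

S(f_1,f_2): lcm = x²y. S = 72/25xy - 63/50y.
  leading term xy: no divisor's leading term divides it; move 72/25xy to the remainder.
  leading term y: no divisor's leading term divides it; move -63/50y to the remainder.
  remainder 72/25xy - 63/50y ≠ 0; add h_4 = 72/25xy - 63/50y to the basis.

S(f_1,f_3): lcm = x²y². S = 139/300xy² - 1103/300y² + ⅚y.
  leading term xy²: subtract (139/864y)·h_4 from 139/300xy² - 1103/300y² + ⅚y → -667/192y² + ⅚y
  leading term y²: no divisor's leading term divides it; move -667/192y² to the remainder.
  leading term y: no divisor's leading term divides it; move ⅚y to the remainder.
  remainder -667/192y² + ⅚y ≠ 0; add h_5 = -667/192y² + ⅚y to the basis.

S(f_1,h_4): lcm = x²y. S = 127/400xy - 94/25y.
  leading term xy: subtract (127/1152)·h_4 from 127/400xy - 94/25y → -927/256y
  leading term y: no divisor's leading term divides it; move -927/256y to the remainder.
  remainder -927/256y ≠ 0; add h_6 = -927/256y to the basis.

The other S-polynomials (S(f_2,f_3), S(f_2,h_4), S(f_3,h_4), S(f_1,h_5), S(f_2,h_5), S(f_3,h_5), S(h_4,h_5), S(f_1,h_6), S(f_2,h_6), S(f_3,h_6), S(h_4,h_6), S(h_5,h_6)) all reduce to 0 modulo the current basis, so we have a Gröbner basis.
Inter-reduce: drop elements whose leading term is divisible by another's, tail-reduce, and make monic.
Reduced Gröbner basis: {x² - 3/25x - 94/25, y}.
Label its elements g_1 = x² - 3/25x - 94/25, g_2 = y.

Reduce p = 2y modulo G:
  leading term y: subtract (2)·g_2 from 2y → 0
  normal form = 0.
Since the normal form is 0, p ∈ I.

2y lies in I (it reduces to 0).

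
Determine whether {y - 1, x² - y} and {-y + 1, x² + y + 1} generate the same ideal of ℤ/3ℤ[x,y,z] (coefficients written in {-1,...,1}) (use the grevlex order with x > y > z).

Yes, the ideals are equal.

Equality of ideals is decidable: compute both reduced Gröbner bases (unique for the ordering) and check whether they agree.
Buchberger on the first generating set:
f_1 = y - 1, LT = y.
f_2 = x² - y, LT = x².

The S-polynomials (S(f_1,f_2)) all reduce to 0 modulo the current basis, so we have a Gröbner basis.
Inter-reduce: drop elements whose leading term is divisible by another's, tail-reduce, and make monic.
Reduced Gröbner basis: {x² - 1, y - 1}.

Buchberger on the second generating set:
h_1 = -y + 1, LT = y.
h_2 = x² + y + 1, LT = x².

The S-polynomials (S(h_1,h_2)) all reduce to 0 modulo the current basis, so we have a Gröbner basis.
Inter-reduce: drop elements whose leading term is divisible by another's, tail-reduce, and make monic.
Reduced Gröbner basis: {x² - 1, y - 1}.

These coincide, so the ideals are equal.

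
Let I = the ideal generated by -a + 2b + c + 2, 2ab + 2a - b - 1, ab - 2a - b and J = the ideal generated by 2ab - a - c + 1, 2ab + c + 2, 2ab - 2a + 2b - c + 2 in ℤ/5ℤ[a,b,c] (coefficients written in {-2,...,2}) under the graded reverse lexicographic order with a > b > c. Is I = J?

Since reduced Gröbner bases are canonical representatives of ideals under a given ordering, it suffices to compute and compare them.
Buchberger on the first generating set:
f_1 = -a + 2b + c + 2, LT = a.
f_2 = 2ab + 2a - b - 1, LT = ab.
f_3 = ab - 2a - b, LT = ab.

S(f_1,f_2): lcm = ab. S = -2b² - bc - a + b - 2.
  reduce S modulo (f_1, f_2, f_3):
  remainder -2b² - bc - b - c + 1 ≠ 0; add g_4 = -2b² - bc - b - c + 1 to the basis.

S(f_1,f_3): lcm = ab. S = -2b² - bc + 2a - b.
  reduce S modulo (f_1, f_2, f_3, g_4):
  remainder -b - 2c - 2 ≠ 0; add g_5 = -b - 2c - 2 to the basis.

S(f_3,g_4): lcm = ab². S = 2abc - b² + 2ac - 2a.
  reduce S modulo (f_1, f_2, f_3, g_4, g_5):
  remainder 2c² + c ≠ 0; add g_6 = 2c² + c to the basis.

The other S-polynomials (S(f_2,f_3), S(f_1,g_4), S(f_2,g_4), S(f_1,g_5), S(f_2,g_5), S(f_3,g_5), S(g_4,g_5), S(f_1,g_6), S(f_2,g_6), S(f_3,g_6), S(g_4,g_6), S(g_5,g_6)) all reduce to 0 modulo the current basis, so we have a Gröbner basis.
Inter-reduce: drop elements whose leading term is divisible by another's, tail-reduce, and make monic.
Reduced Gröbner basis: {c² - 2c, a - 2c + 2, b + 2c + 2}.

Buchberger on the second generating set:
h_1 = 2ab - a - c + 1, LT = ab.
h_2 = 2ab + c + 2, LT = ab.
h_3 = 2ab - 2a + 2b - c + 2, LT = ab.

S(h_1,h_2): lcm = ab. S = 2a - c + 2.
  reduce S modulo (h_1, h_2, h_3):
  remainder 2a - c + 2 ≠ 0; add k_4 = 2a - c + 2 to the basis.

S(h_1,h_3): lcm = ab. S = -2a - b + 2.
  reduce S modulo (h_1, h_2, h_3, k_4):
  remainder -b - c - 1 ≠ 0; add k_5 = -b - c - 1 to the basis.

S(h_1,k_4): lcm = ab. S = -2bc + 2a - b + 2c - 2.
  reduce S modulo (h_1, h_2, h_3, k_4, k_5):
  remainder 2c² + c + 2 ≠ 0; add k_6 = 2c² + c + 2 to the basis.

The other S-polynomials (S(h_2,h_3), S(h_2,k_4), S(h_3,k_4), S(h_1,k_5), S(h_2,k_5), S(h_3,k_5), S(k_4,k_5), S(h_1,k_6), S(h_2,k_6), S(h_3,k_6), S(k_4,k_6), S(k_5,k_6)) all reduce to 0 modulo the current basis, so we have a Gröbner basis.
Inter-reduce: drop elements whose leading term is divisible by another's, tail-reduce, and make monic.
Reduced Gröbner basis: {c² - 2c + 1, a + 2c + 1, b + c + 1}.

Since the reduced bases disagree, the two ideals are not the same.

No, the ideals differ.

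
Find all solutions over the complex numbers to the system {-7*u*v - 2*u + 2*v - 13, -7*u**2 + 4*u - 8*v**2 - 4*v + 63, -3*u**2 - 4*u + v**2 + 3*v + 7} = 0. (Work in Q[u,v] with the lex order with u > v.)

{(1, -3)}

Compute a lex Gröbner basis by Buchberger's algorithm.
f_1 = -7*u*v - 2*u + 2*v - 13, LT = u*v.
f_2 = -7*u**2 + 4*u - 8*v**2 - 4*v + 63, LT = u**2.
f_3 = -3*u**2 - 4*u + v**2 + 3*v + 7, LT = u**2.

S(f_1,f_2): lcm = u**2*v. S = 2/7*u**2 + 2/7*u*v + 13/7*u - 8/7*v**3 - 4/7*v**2 + 9*v.
  leading term u**2: subtract (-2/49)·f_2 from 2/7*u**2 + 2/7*u*v + 13/7*u - 8/7*v**3 - 4/7*v**2 + 9*v → 2/7*u*v + 99/49*u - 8/7*v**3 - 44/49*v**2 + 433/49*v + 18/7
  leading term u*v: subtract (-2/49)·f_1 from 2/7*u*v + 99/49*u - 8/7*v**3 - 44/49*v**2 + 433/49*v + 18/7 → 95/49*u - 8/7*v**3 - 44/49*v**2 + 437/49*v + 100/49
  leading term u: no divisor's leading term divides it; move 95/49*u to the remainder.
  leading term v**3: no divisor's leading term divides it; move -8/7*v**3 to the remainder.
  leading term v**2: no divisor's leading term divides it; move -44/49*v**2 to the remainder.
  leading term v: no divisor's leading term divides it; move 437/49*v to the remainder.
  leading term 1: no divisor's leading term divides it; move 100/49 to the remainder.
  remainder 95/49*u - 8/7*v**3 - 44/49*v**2 + 437/49*v + 100/49 ≠ 0; add h_4 = 95/49*u - 8/7*v**3 - 44/49*v**2 + 437/49*v + 100/49 to the basis.

S(f_1,f_3): lcm = u**2*v. S = 2/7*u**2 - 34/21*u*v + 13/7*u + 1/3*v**3 + v**2 + 7/3*v.
  leading term u**2: subtract (-2/49)·f_2 from 2/7*u**2 - 34/21*u*v + 13/7*u + 1/3*v**3 + v**2 + 7/3*v → -34/21*u*v + 99/49*u + 1/3*v**3 + 33/49*v**2 + 319/147*v + 18/7
  leading term u*v: subtract (34/147)·f_1 from -34/21*u*v + 99/49*u + 1/3*v**3 + 33/49*v**2 + 319/147*v + 18/7 → 365/147*u + 1/3*v**3 + 33/49*v**2 + 251/147*v + 820/147
  leading term u: subtract (73/57)·h_4 from 365/147*u + 1/3*v**3 + 33/49*v**2 + 251/147*v + 820/147 → 239/133*v**3 + 5093/2793*v**2 - 68/7*v + 2760/931
  leading term v**3: no divisor's leading term divides it; move 239/133*v**3 to the remainder.
  leading term v**2: no divisor's leading term divides it; move 5093/2793*v**2 to the remainder.
  leading term v: no divisor's leading term divides it; move -68/7*v to the remainder.
  leading term 1: no divisor's leading term divides it; move 2760/931 to the remainder.
  remainder 239/133*v**3 + 5093/2793*v**2 - 68/7*v + 2760/931 ≠ 0; add h_5 = 239/133*v**3 + 5093/2793*v**2 - 68/7*v + 2760/931 to the basis.

S(f_2,f_3): lcm = u**2. S = -40/21*u + 31/21*v**2 + 11/7*v - 20/3.
  leading term u: subtract (-56/57)·h_4 from -40/21*u + 31/21*v**2 + 11/7*v - 20/3 → -64/57*v**3 + 79/133*v**2 + 31/3*v - 620/133
  leading term v**3: subtract (-448/717)·h_5 from -64/57*v**3 + 79/133*v**2 + 31/3*v - 620/133 → 26099/15057*v**2 + 1019/239*v - 4700/1673
  leading term v**2: no divisor's leading term divides it; move 26099/15057*v**2 to the remainder.
  leading term v: no divisor's leading term divides it; move 1019/239*v to the remainder.
  leading term 1: no divisor's leading term divides it; move -4700/1673 to the remainder.
  remainder 26099/15057*v**2 + 1019/239*v - 4700/1673 ≠ 0; add h_6 = 26099/15057*v**2 + 1019/239*v - 4700/1673 to the basis.

S(f_1,h_4): lcm = u*v. S = 2/7*u + 56/95*v**4 + 44/95*v**3 - 23/5*v**2 - 178/133*v + 13/7.
  leading term u: subtract (14/95)·h_4 from 2/7*u + 56/95*v**4 + 44/95*v**3 - 23/5*v**2 - 178/133*v + 13/7 → 56/95*v**4 + 12/19*v**3 - 2971/665*v**2 - 252/95*v + 207/133
  leading term v**4: subtract (392/1195*v)·h_5 from 56/95*v**4 + 12/19*v**3 - 2971/665*v**2 - 252/95*v + 207/133 → 2276/68115*v**3 - 40721/31787*v**2 - 4332/1195*v + 207/133
  leading term v**3: subtract (15932/856815)·h_5 from 2276/68115*v**3 - 40721/31787*v**2 - 4332/1195*v + 207/133 → -23660317/17993115*v**2 - 2951276/856815*v + 600277/399847
  leading term v**2: subtract (-23660317/31188305)·h_6 from -23660317/17993115*v**2 - 2951276/856815*v + 600277/399847 → -3929509/18712983*v - 3929509/6237661
  leading term v: no divisor's leading term divides it; move -3929509/18712983*v to the remainder.
  leading term 1: no divisor's leading term divides it; move -3929509/6237661 to the remainder.
  remainder -3929509/18712983*v - 3929509/6237661 ≠ 0; add h_7 = -3929509/18712983*v - 3929509/6237661 to the basis.

The other S-polynomials (S(f_2,h_4), S(f_3,h_4), S(f_1,h_5), S(f_2,h_5), S(f_3,h_5), S(h_4,h_5), S(f_1,h_6), S(f_2,h_6), S(f_3,h_6), S(h_4,h_6), S(h_5,h_6), S(f_1,h_7), S(f_2,h_7), S(f_3,h_7), S(h_4,h_7), S(h_5,h_7), S(h_6,h_7)) all reduce to 0 modulo the current basis, so we have a Gröbner basis.
Inter-reduce: drop elements whose leading term is divisible by another's, tail-reduce, and make monic.
Reduced Gröbner basis: {u - 1, v + 3}.

The lex basis is triangular: the last element involves only v. Solving v + 3 = 0 gives v ∈ {-3}; substituting each value into the earlier elements determines the remaining variables.
  v = -3: the earlier basis element becomes u - 1 = 0, giving u = 1 — point (1, -3).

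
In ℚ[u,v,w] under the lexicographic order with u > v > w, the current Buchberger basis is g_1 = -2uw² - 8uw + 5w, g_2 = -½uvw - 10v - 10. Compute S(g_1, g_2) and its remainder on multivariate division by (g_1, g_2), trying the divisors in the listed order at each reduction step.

S(g_1, g_2) = 4uvw - 45/2vw - 20w; remainder on division = -45/2vw - 80v - 20w - 80.

lcm(LM(g_1), LM(g_2)) = uvw².
S = (lcm/LT(g_1))·g_1 − (lcm/LT(g_2))·g_2 = 4uvw - 45/2vw - 20w.
Reduce S modulo (g_1, g_2) in that order:
  leading term uvw: subtract (-8)·g_2 from 4uvw - 45/2vw - 20w → -45/2vw - 80v - 20w - 80
  leading term vw: no divisor's leading term divides it; move -45/2vw to the remainder.
  leading term v: no divisor's leading term divides it; move -80v to the remainder.
  leading term w: no divisor's leading term divides it; move -20w to the remainder.
  leading term 1: no divisor's leading term divides it; move -80 to the remainder.
The remainder -45/2vw - 80v - 20w - 80 is nonzero, so it would be added as the next basis element.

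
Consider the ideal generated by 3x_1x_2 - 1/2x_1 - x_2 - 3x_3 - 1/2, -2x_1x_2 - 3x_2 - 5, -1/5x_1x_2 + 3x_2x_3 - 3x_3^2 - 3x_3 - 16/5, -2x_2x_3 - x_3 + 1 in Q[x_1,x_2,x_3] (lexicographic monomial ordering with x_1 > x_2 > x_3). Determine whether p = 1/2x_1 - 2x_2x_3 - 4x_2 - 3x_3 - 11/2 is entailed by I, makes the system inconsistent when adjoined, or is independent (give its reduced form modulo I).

1/2x_1 - 2x_2x_3 - 4x_2 - 3x_3 - 11/2 lies in I (it reduces to 0).

First compute the reduced Gröbner basis of I by Buchberger's algorithm.
f_1 = 3x_1x_2 - 1/2x_1 - x_2 - 3x_3 - 1/2, LT = x_1x_2.
f_2 = -2x_1x_2 - 3x_2 - 5, LT = x_1x_2.
f_3 = -1/5x_1x_2 + 3x_2x_3 - 3x_3^2 - 3x_3 - 16/5, LT = x_1x_2.
f_4 = -2x_2x_3 - x_3 + 1, LT = x_2x_3.

S(f_1,f_2): lcm = x_1x_2. S = -1/6x_1 - 11/6x_2 - x_3 - 8/3.
  reduce S modulo (f_1, f_2, f_3, f_4):
  remainder -1/6x_1 - 11/6x_2 - x_3 - 8/3 ≠ 0; add h_5 = -1/6x_1 - 11/6x_2 - x_3 - 8/3 to the basis.

S(f_1,f_3): lcm = x_1x_2. S = -1/6x_1 + 15x_2x_3 - 1/3x_2 - 15x_3^2 - 16x_3 - 97/6.
  reduce S modulo (f_1, f_2, f_3, f_4, h_5):
  remainder 3/2x_2 - 15x_3^2 - 45/2x_3 - 6 ≠ 0; add h_6 = 3/2x_2 - 15x_3^2 - 45/2x_3 - 6 to the basis.

S(f_1,f_4): lcm = x_1x_2x_3. S = -2/3x_1x_3 + 1/2x_1 - 1/3x_2x_3 - x_3^2 - 1/6x_3.
  reduce S modulo (f_1, f_2, f_3, f_4, h_5, h_6):
  remainder -52x_3^2 - 157/2x_3 - 53/2 ≠ 0; add h_7 = -52x_3^2 - 157/2x_3 - 53/2 to the basis.

S(f_3,f_4): lcm = x_1x_2x_3. S = -1/2x_1x_3 + 1/2x_1 - 15x_2x_3^2 + 15x_3^3 + 15x_3^2 + 16x_3.
  reduce S modulo (f_1, f_2, f_3, f_4, h_5, h_6, h_7):
  remainder -7317/10816x_3 - 7317/10816 ≠ 0; add h_8 = -7317/10816x_3 - 7317/10816 to the basis.

The other S-polynomials (S(f_2,f_3), S(f_2,f_4), S(f_1,h_5), S(f_2,h_5), S(f_3,h_5), S(f_4,h_5), S(f_1,h_6), S(f_2,h_6), S(f_3,h_6), S(f_4,h_6), S(h_5,h_6), S(f_1,h_7), S(f_2,h_7), S(f_3,h_7), S(f_4,h_7), S(h_5,h_7), S(h_6,h_7), S(f_1,h_8), S(f_2,h_8), S(f_3,h_8), S(f_4,h_8), S(h_5,h_8), S(h_6,h_8), S(h_7,h_8)) all reduce to 0 modulo the current basis, so we have a Gröbner basis.
Inter-reduce: drop elements whose leading term is divisible by another's, tail-reduce, and make monic.
Reduced Gröbner basis: {x_1 - 1, x_2 + 1, x_3 + 1}.
Label its elements g_1 = x_1 - 1, g_2 = x_2 + 1, g_3 = x_3 + 1.

Reduce p = 1/2x_1 - 2x_2x_3 - 4x_2 - 3x_3 - 11/2 modulo G:
  leading term x_1: subtract (1/2)·g_1 from 1/2x_1 - 2x_2x_3 - 4x_2 - 3x_3 - 11/2 → -2x_2x_3 - 4x_2 - 3x_3 - 5
  leading term x_2x_3: subtract (-2x_3)·g_2 from -2x_2x_3 - 4x_2 - 3x_3 - 5 → -4x_2 - x_3 - 5
  leading term x_2: subtract (-4)·g_2 from -4x_2 - x_3 - 5 → -x_3 - 1
  leading term x_3: subtract (-1)·g_3 from -x_3 - 1 → 0
  normal form = 0.
Since the normal form is 0, p ∈ I.

Ideal membership is decidable via reduction modulo a Gröbner basis.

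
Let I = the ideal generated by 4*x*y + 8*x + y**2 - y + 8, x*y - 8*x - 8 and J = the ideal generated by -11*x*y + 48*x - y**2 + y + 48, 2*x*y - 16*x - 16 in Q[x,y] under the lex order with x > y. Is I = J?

Yes, the ideals are equal.

Two ideals are equal iff their reduced Gröbner bases coincide (the reduced basis is unique for a fixed ordering).
Buchberger on the first generating set:
f_1 = 4*x*y + 8*x + y**2 - y + 8, LT = x*y.
f_2 = x*y - 8*x - 8, LT = x*y.

S(f_1,f_2): lcm = x*y. S = 10*x + 1/4*y**2 - 1/4*y + 10.
  reduce S modulo (f_1, f_2):
  remainder 10*x + 1/4*y**2 - 1/4*y + 10 ≠ 0; add g_3 = 10*x + 1/4*y**2 - 1/4*y + 10 to the basis.

S(f_1,g_3): lcm = x*y. S = 2*x - 1/40*y**3 + 11/40*y**2 - 5/4*y + 2.
  reduce S modulo (f_1, f_2, g_3):
  remainder -1/40*y**3 + 9/40*y**2 - 6/5*y ≠ 0; add g_4 = -1/40*y**3 + 9/40*y**2 - 6/5*y to the basis.

The other S-polynomials (S(f_2,g_3), S(f_1,g_4), S(f_2,g_4), S(g_3,g_4)) all reduce to 0 modulo the current basis, so we have a Gröbner basis.
Inter-reduce: drop elements whose leading term is divisible by another's, tail-reduce, and make monic.
Reduced Gröbner basis: {x + 1/40*y**2 - 1/40*y + 1, y**3 - 9*y**2 + 48*y}.

Buchberger on the second generating set:
h_1 = -11*x*y + 48*x - y**2 + y + 48, LT = x*y.
h_2 = 2*x*y - 16*x - 16, LT = x*y.

S(h_1,h_2): lcm = x*y. S = 40/11*x + 1/11*y**2 - 1/11*y + 40/11.
  reduce S modulo (h_1, h_2):
  remainder 40/11*x + 1/11*y**2 - 1/11*y + 40/11 ≠ 0; add k_3 = 40/11*x + 1/11*y**2 - 1/11*y + 40/11 to the basis.

S(h_1,k_3): lcm = x*y. S = -48/11*x - 1/40*y**3 + 51/440*y**2 - 12/11*y - 48/11.
  reduce S modulo (h_1, h_2, k_3):
  remainder -1/40*y**3 + 9/40*y**2 - 6/5*y ≠ 0; add k_4 = -1/40*y**3 + 9/40*y**2 - 6/5*y to the basis.

The other S-polynomials (S(h_2,k_3), S(h_1,k_4), S(h_2,k_4), S(k_3,k_4)) all reduce to 0 modulo the current basis, so we have a Gröbner basis.
Inter-reduce: drop elements whose leading term is divisible by another's, tail-reduce, and make monic.
Reduced Gröbner basis: {x + 1/40*y**2 - 1/40*y + 1, y**3 - 9*y**2 + 48*y}.

Same reduced basis, so the two generating sets span the same ideal.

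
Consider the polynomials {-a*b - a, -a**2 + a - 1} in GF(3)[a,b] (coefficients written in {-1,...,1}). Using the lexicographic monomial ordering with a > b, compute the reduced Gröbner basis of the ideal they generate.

G = {a**2 - a + 1, b + 1}

The reduced Gröbner basis is the canonical form of the ideal for this ordering.

f_1 = -a*b - a, LT = a*b.
f_2 = -a**2 + a - 1, LT = a**2.

S(f_1,f_2): lcm = a**2*b. S = a**2 + a*b - b.
  leading term a**2: subtract (-1)·f_2 from a**2 + a*b - b → a*b + a - b - 1
  leading term a*b: subtract (-1)·f_1 from a*b + a - b - 1 → -b - 1
  leading term b: no divisor's leading term divides it; move -b to the remainder.
  leading term 1: no divisor's leading term divides it; move -1 to the remainder.
  remainder -b - 1 ≠ 0; add g_3 = -b - 1 to the basis.

S(f_1,g_3): lcm = a*b. S = 0.
  remainder 0.

S(f_2,g_3): leading monomials are coprime, so the S-polynomial reduces to 0 (Buchberger's first criterion).
Every S-polynomial of the final basis reduces to 0, so we have a Gröbner basis.
Inter-reduce: drop elements whose leading term is divisible by another's, tail-reduce, and make monic.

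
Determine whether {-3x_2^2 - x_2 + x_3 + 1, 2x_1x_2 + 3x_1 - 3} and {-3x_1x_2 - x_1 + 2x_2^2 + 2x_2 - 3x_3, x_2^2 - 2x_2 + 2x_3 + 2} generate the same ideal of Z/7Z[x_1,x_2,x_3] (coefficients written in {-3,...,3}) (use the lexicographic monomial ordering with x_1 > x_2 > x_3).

No, the ideals differ.

Two ideals are equal iff their reduced Gröbner bases coincide (the reduced basis is unique for a fixed ordering).
Buchberger on the first generating set:
f_1 = -3x_2^2 - x_2 + x_3 + 1, LT = x_2^2.
f_2 = 2x_1x_2 + 3x_1 - 3, LT = x_1x_2.

S(f_1,f_2): lcm = x_1x_2^2. S = 2x_1x_3 + 2x_1 - 2x_2.
  leading term x_1x_3: no divisor's leading term divides it; move 2x_1x_3 to the remainder.
  leading term x_1: no divisor's leading term divides it; move 2x_1 to the remainder.
  leading term x_2: no divisor's leading term divides it; move -2x_2 to the remainder.
  remainder 2x_1x_3 + 2x_1 - 2x_2 ≠ 0; add g_3 = 2x_1x_3 + 2x_1 - 2x_2 to the basis.

The other S-polynomials (S(f_1,g_3), S(f_2,g_3)) all reduce to 0 modulo the current basis, so we have a Gröbner basis.
Inter-reduce: drop elements whose leading term is divisible by another's, tail-reduce, and make monic.
Reduced Gröbner basis: {x_1x_2 - 2x_1 + 2, x_1x_3 + x_1 - x_2, x_2^2 - 2x_2 + 2x_3 + 2}.

Buchberger on the second generating set:
h_1 = -3x_1x_2 - x_1 + 2x_2^2 + 2x_2 - 3x_3, LT = x_1x_2.
h_2 = x_2^2 - 2x_2 + 2x_3 + 2, LT = x_2^2.

S(h_1,h_2): lcm = x_1x_2^2. S = -2x_1x_3 - 2x_1 - 3x_2^3 - 3x_2^2 + x_2x_3.
  leading term x_1x_3: no divisor's leading term divides it; move -2x_1x_3 to the remainder.
  leading term x_1: no divisor's leading term divides it; move -2x_1 to the remainder.
  leading term x_2^3: subtract (-3x_2)·h_2 from -3x_2^3 - 3x_2^2 + x_2x_3 → -2x_2^2 - x_2
  leading term x_2^2: subtract (-2)·h_2 from -2x_2^2 - x_2 → 2x_2 - 3x_3 - 3
  leading term x_2: no divisor's leading term divides it; move 2x_2 to the remainder.
  leading term x_3: no divisor's leading term divides it; move -3x_3 to the remainder.
  leading term 1: no divisor's leading term divides it; move -3 to the remainder.
  remainder -2x_1x_3 - 2x_1 + 2x_2 - 3x_3 - 3 ≠ 0; add k_3 = -2x_1x_3 - 2x_1 + 2x_2 - 3x_3 - 3 to the basis.

The other S-polynomials (S(h_1,k_3), S(h_2,k_3)) all reduce to 0 modulo the current basis, so we have a Gröbner basis.
Inter-reduce: drop elements whose leading term is divisible by another's, tail-reduce, and make monic.
Reduced Gröbner basis: {x_1x_2 - 2x_1 - 2x_2 - 1, x_1x_3 + x_1 - x_2 - 2x_3 - 2, x_2^2 - 2x_2 + 2x_3 + 2}.

Since the reduced bases disagree, the two ideals are not the same.
The same test decides containment: I ⊆ J iff every generator of I reduces to 0 modulo a Gröbner basis of J.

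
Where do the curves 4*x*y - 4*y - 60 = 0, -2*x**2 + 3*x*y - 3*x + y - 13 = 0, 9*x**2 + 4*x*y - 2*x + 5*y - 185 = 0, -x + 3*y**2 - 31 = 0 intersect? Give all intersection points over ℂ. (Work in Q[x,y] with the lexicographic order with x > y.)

{(-4, -3)}

Compute a lex Gröbner basis by Buchberger's algorithm.
f_1 = 4*x*y - 4*y - 60, LT = x*y.
f_2 = -2*x**2 + 3*x*y - 3*x + y - 13, LT = x**2.
f_3 = 9*x**2 + 4*x*y - 2*x + 5*y - 185, LT = x**2.
f_4 = -x + 3*y**2 - 31, LT = x.

S(f_1,f_2): lcm = x**2*y. S = 3/2*x*y**2 - 5/2*x*y - 15*x + 1/2*y**2 - 13/2*y.
  leading term x*y**2: subtract (3/8*y)·f_1 from 3/2*x*y**2 - 5/2*x*y - 15*x + 1/2*y**2 - 13/2*y → -5/2*x*y - 15*x + 2*y**2 + 16*y
  leading term x*y: subtract (-5/8)·f_1 from -5/2*x*y - 15*x + 2*y**2 + 16*y → -15*x + 2*y**2 + 27/2*y - 75/2
  leading term x: subtract (15)·f_4 from -15*x + 2*y**2 + 27/2*y - 75/2 → -43*y**2 + 27/2*y + 855/2
  leading term y**2: no divisor's leading term divides it; move -43*y**2 to the remainder.
  leading term y: no divisor's leading term divides it; move 27/2*y to the remainder.
  leading term 1: no divisor's leading term divides it; move 855/2 to the remainder.
  remainder -43*y**2 + 27/2*y + 855/2 ≠ 0; add h_5 = -43*y**2 + 27/2*y + 855/2 to the basis.

S(f_1,f_3): lcm = x**2*y. S = -4/9*x*y**2 - 7/9*x*y - 15*x - 5/9*y**2 + 185/9*y.
  leading term x*y**2: subtract (-1/9*y)·f_1 from -4/9*x*y**2 - 7/9*x*y - 15*x - 5/9*y**2 + 185/9*y → -7/9*x*y - 15*x - y**2 + 125/9*y
  leading term x*y: subtract (-7/36)·f_1 from -7/9*x*y - 15*x - y**2 + 125/9*y → -15*x - y**2 + 118/9*y - 35/3
  leading term x: subtract (15)·f_4 from -15*x - y**2 + 118/9*y - 35/3 → -46*y**2 + 118/9*y + 1360/3
  leading term y**2: subtract (46/43)·h_5 from -46*y**2 + 118/9*y + 1360/3 → -515/387*y - 515/129
  leading term y: no divisor's leading term divides it; move -515/387*y to the remainder.
  leading term 1: no divisor's leading term divides it; move -515/129 to the remainder.
  remainder -515/387*y - 515/129 ≠ 0; add h_6 = -515/387*y - 515/129 to the basis.

The other S-polynomials (S(f_1,f_4), S(f_2,f_3), S(f_2,f_4), S(f_3,f_4), S(f_1,h_5), S(f_2,h_5), S(f_3,h_5), S(f_4,h_5), S(f_1,h_6), S(f_2,h_6), S(f_3,h_6), S(f_4,h_6), S(h_5,h_6)) all reduce to 0 modulo the current basis, so we have a Gröbner basis.
Inter-reduce: drop elements whose leading term is divisible by another's, tail-reduce, and make monic.
Reduced Gröbner basis: {x + 4, y + 3}.

A lex Gröbner basis eliminates variables successively. Here y + 3 depends only on y, with roots {-3}; lifting each root through the earlier basis elements recovers the full solutions.
  y = -3: the earlier basis element becomes x + 4 = 0, giving x = -4 — point (-4, -3).
Each listed point satisfies every original equation (direct substitution).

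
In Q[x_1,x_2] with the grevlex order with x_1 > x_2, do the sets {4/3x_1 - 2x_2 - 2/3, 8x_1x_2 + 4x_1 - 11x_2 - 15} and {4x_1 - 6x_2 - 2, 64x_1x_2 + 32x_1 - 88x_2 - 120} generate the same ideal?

Yes, the ideals are equal.

Two ideals are equal iff their reduced Gröbner bases coincide (the reduced basis is unique for a fixed ordering).
Buchberger on the first generating set:
f_1 = 4/3x_1 - 2x_2 - 2/3, LT = x_1.
f_2 = 8x_1x_2 + 4x_1 - 11x_2 - 15, LT = x_1x_2.

S(f_1,f_2): lcm = x_1x_2. S = -3/2x_2^2 - 1/2x_1 + 7/8x_2 + 15/8.
  leading term x_2^2: no divisor's leading term divides it; move -3/2x_2^2 to the remainder.
  leading term x_1: subtract (-3/8)·f_1 from -1/2x_1 + 7/8x_2 + 15/8 → 1/8x_2 + 13/8
  leading term x_2: no divisor's leading term divides it; move 1/8x_2 to the remainder.
  leading term 1: no divisor's leading term divides it; move 13/8 to the remainder.
  remainder -3/2x_2^2 + 1/8x_2 + 13/8 ≠ 0; add g_3 = -3/2x_2^2 + 1/8x_2 + 13/8 to the basis.

S(f_1,g_3): leading monomials are coprime, so the S-polynomial reduces to 0 (Buchberger's first criterion).
S(f_2,g_3): lcm = x_1x_2^2. S = 7/12x_1x_2 - 11/8x_2^2 + 13/12x_1 - 15/8x_2.
  leading term x_1x_2: subtract (7/16x_2)·f_1 from 7/12x_1x_2 - 11/8x_2^2 + 13/12x_1 - 15/8x_2 → -1/2x_2^2 + 13/12x_1 - 19/12x_2
  leading term x_2^2: subtract (1/3)·g_3 from -1/2x_2^2 + 13/12x_1 - 19/12x_2 → 13/12x_1 - 13/8x_2 - 13/24
  leading term x_1: subtract (13/16)·f_1 from 13/12x_1 - 13/8x_2 - 13/24 → 0
  remainder 0.

Every S-polynomial of the final basis reduces to 0, so we have a Gröbner basis.
Inter-reduce: drop elements whose leading term is divisible by another's, tail-reduce, and make monic.
Reduced Gröbner basis: {x_2^2 - 1/12x_2 - 13/12, x_1 - 3/2x_2 - 1/2}.

Buchberger on the second generating set:
h_1 = 4x_1 - 6x_2 - 2, LT = x_1.
h_2 = 64x_1x_2 + 32x_1 - 88x_2 - 120, LT = x_1x_2.

S(h_1,h_2): lcm = x_1x_2. S = -3/2x_2^2 - 1/2x_1 + 7/8x_2 + 15/8.
  leading term x_2^2: no divisor's leading term divides it; move -3/2x_2^2 to the remainder.
  leading term x_1: subtract (-1/8)·h_1 from -1/2x_1 + 7/8x_2 + 15/8 → 1/8x_2 + 13/8
  leading term x_2: no divisor's leading term divides it; move 1/8x_2 to the remainder.
  leading term 1: no divisor's leading term divides it; move 13/8 to the remainder.
  remainder -3/2x_2^2 + 1/8x_2 + 13/8 ≠ 0; add k_3 = -3/2x_2^2 + 1/8x_2 + 13/8 to the basis.

S(h_1,k_3): leading monomials are coprime, so the S-polynomial reduces to 0 (Buchberger's first criterion).
S(h_2,k_3): lcm = x_1x_2^2. S = 7/12x_1x_2 - 11/8x_2^2 + 13/12x_1 - 15/8x_2.
  leading term x_1x_2: subtract (7/48x_2)·h_1 from 7/12x_1x_2 - 11/8x_2^2 + 13/12x_1 - 15/8x_2 → -1/2x_2^2 + 13/12x_1 - 19/12x_2
  leading term x_2^2: subtract (1/3)·k_3 from -1/2x_2^2 + 13/12x_1 - 19/12x_2 → 13/12x_1 - 13/8x_2 - 13/24
  leading term x_1: subtract (13/48)·h_1 from 13/12x_1 - 13/8x_2 - 13/24 → 0
  remainder 0.

Every S-polynomial of the final basis reduces to 0, so we have a Gröbner basis.
Inter-reduce: drop elements whose leading term is divisible by another's, tail-reduce, and make monic.
Reduced Gröbner basis: {x_2^2 - 1/12x_2 - 13/12, x_1 - 3/2x_2 - 1/2}.

Same reduced basis, so the two generating sets span the same ideal.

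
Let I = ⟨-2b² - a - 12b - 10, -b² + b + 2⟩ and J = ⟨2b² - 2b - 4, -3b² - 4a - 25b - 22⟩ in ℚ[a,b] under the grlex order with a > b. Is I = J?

No, the ideals differ.

Equality of ideals is decidable: compute both reduced Gröbner bases (unique for the ordering) and check whether they agree.
Buchberger on the first generating set:
f_1 = -2b² - a - 12b - 10, LT = b².
f_2 = -b² + b + 2, LT = b².

S(f_1,f_2): lcm = b². S = ½a + 7b + 7.
  leading term a: no divisor's leading term divides it; move ½a to the remainder.
  leading term b: no divisor's leading term divides it; move 7b to the remainder.
  leading term 1: no divisor's leading term divides it; move 7 to the remainder.
  remainder ½a + 7b + 7 ≠ 0; add g_3 = ½a + 7b + 7 to the basis.

The other S-polynomials (S(f_1,g_3), S(f_2,g_3)) all reduce to 0 modulo the current basis, so we have a Gröbner basis.
Inter-reduce: drop elements whose leading term is divisible by another's, tail-reduce, and make monic.
Reduced Gröbner basis: {b² - b - 2, a + 14b + 14}.

Buchberger on the second generating set:
h_1 = 2b² - 2b - 4, LT = b².
h_2 = -3b² - 4a - 25b - 22, LT = b².

S(h_1,h_2): lcm = b². S = -4/3a - 28/3b - 28/3.
  leading term a: no divisor's leading term divides it; move -4/3a to the remainder.
  leading term b: no divisor's leading term divides it; move -28/3b to the remainder.
  leading term 1: no divisor's leading term divides it; move -28/3 to the remainder.
  remainder -4/3a - 28/3b - 28/3 ≠ 0; add k_3 = -4/3a - 28/3b - 28/3 to the basis.

The other S-polynomials (S(h_1,k_3), S(h_2,k_3)) all reduce to 0 modulo the current basis, so we have a Gröbner basis.
Inter-reduce: drop elements whose leading term is divisible by another's, tail-reduce, and make monic.
Reduced Gröbner basis: {b² - b - 2, a + 7b + 7}.

The bases are distinct; the ideals are different.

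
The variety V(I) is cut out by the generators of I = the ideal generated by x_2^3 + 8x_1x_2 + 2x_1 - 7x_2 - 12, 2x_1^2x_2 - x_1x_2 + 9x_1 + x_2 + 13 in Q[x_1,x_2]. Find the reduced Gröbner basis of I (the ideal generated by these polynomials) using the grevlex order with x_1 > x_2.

The reduced Gröbner basis is the canonical form of the ideal for this ordering.

f_1 = x_2^3 + 8x_1x_2 + 2x_1 - 7x_2 - 12, LT = x_2^3.
f_2 = 2x_1^2x_2 - x_1x_2 + 9x_1 + x_2 + 13, LT = x_1^2x_2.

S(f_1,f_2): lcm = x_1^2x_2^3. S = 8x_1^3x_2 + 1/2x_1x_2^3 + 2x_1^3 - 7x_1^2x_2 - 9/2x_1x_2^2 - 1/2x_2^3 - 12x_1^2 - 13/2x_2^2.
  reduce S modulo (f_1, f_2):
  remainder 2x_1^3 - 9/2x_1x_2^2 - 49x_1^2 - 13/2x_2^2 - 27/2x_1 + 79/2 ≠ 0; add g_3 = 2x_1^3 - 9/2x_1x_2^2 - 49x_1^2 - 13/2x_2^2 - 27/2x_1 + 79/2 to the basis.

The other S-polynomials (S(f_1,g_3), S(f_2,g_3)) all reduce to 0 modulo the current basis, so we have a Gröbner basis.

G = {x_1^3 - 9/4x_1x_2^2 - 49/2x_1^2 - 13/4x_2^2 - 27/4x_1 + 79/4, x_1^2x_2 - 1/2x_1x_2 + 9/2x_1 + 1/2x_2 + 13/2, x_2^3 + 8x_1x_2 + 2x_1 - 7x_2 - 12}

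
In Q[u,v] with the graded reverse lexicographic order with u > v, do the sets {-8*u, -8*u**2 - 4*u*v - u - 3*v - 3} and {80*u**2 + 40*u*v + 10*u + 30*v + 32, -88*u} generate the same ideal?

No, the ideals differ.

Equality of ideals is decidable: compute both reduced Gröbner bases (unique for the ordering) and check whether they agree.
Buchberger on the first generating set:
f_1 = -8*u, LT = u.
f_2 = -8*u**2 - 4*u*v - u - 3*v - 3, LT = u**2.

S(f_1,f_2): lcm = u**2. S = -1/2*u*v - 1/8*u - 3/8*v - 3/8.
  leading term u*v: subtract (1/16*v)·f_1 from -1/2*u*v - 1/8*u - 3/8*v - 3/8 → -1/8*u - 3/8*v - 3/8
  leading term u: subtract (1/64)·f_1 from -1/8*u - 3/8*v - 3/8 → -3/8*v - 3/8
  leading term v: no divisor's leading term divides it; move -3/8*v to the remainder.
  leading term 1: no divisor's leading term divides it; move -3/8 to the remainder.
  remainder -3/8*v - 3/8 ≠ 0; add g_3 = -3/8*v - 3/8 to the basis.

The other S-polynomials (S(f_1,g_3), S(f_2,g_3)) all reduce to 0 modulo the current basis, so we have a Gröbner basis.
Inter-reduce: drop elements whose leading term is divisible by another's, tail-reduce, and make monic.
Reduced Gröbner basis: {u, v + 1}.

Buchberger on the second generating set:
h_1 = 80*u**2 + 40*u*v + 10*u + 30*v + 32, LT = u**2.
h_2 = -88*u, LT = u.

S(h_1,h_2): lcm = u**2. S = 1/2*u*v + 1/8*u + 3/8*v + 2/5.
  leading term u*v: subtract (-1/176*v)·h_2 from 1/2*u*v + 1/8*u + 3/8*v + 2/5 → 1/8*u + 3/8*v + 2/5
  leading term u: subtract (-1/704)·h_2 from 1/8*u + 3/8*v + 2/5 → 3/8*v + 2/5
  leading term v: no divisor's leading term divides it; move 3/8*v to the remainder.
  leading term 1: no divisor's leading term divides it; move 2/5 to the remainder.
  remainder 3/8*v + 2/5 ≠ 0; add k_3 = 3/8*v + 2/5 to the basis.

The other S-polynomials (S(h_1,k_3), S(h_2,k_3)) all reduce to 0 modulo the current basis, so we have a Gröbner basis.
Inter-reduce: drop elements whose leading term is divisible by another's, tail-reduce, and make monic.
Reduced Gröbner basis: {u, v + 16/15}.

The bases are distinct; the ideals are different.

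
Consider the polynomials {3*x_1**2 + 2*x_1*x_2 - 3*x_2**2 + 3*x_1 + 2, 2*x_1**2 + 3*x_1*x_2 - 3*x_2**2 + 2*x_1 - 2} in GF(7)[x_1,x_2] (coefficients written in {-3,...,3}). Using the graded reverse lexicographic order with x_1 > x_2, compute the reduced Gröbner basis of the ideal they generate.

The reduced Gröbner basis is the canonical form of the ideal for this ordering.

f_1 = 3*x_1**2 + 2*x_1*x_2 - 3*x_2**2 + 3*x_1 + 2, LT = x_1**2.
f_2 = 2*x_1**2 + 3*x_1*x_2 - 3*x_2**2 + 2*x_1 - 2, LT = x_1**2.

S(f_1,f_2): lcm = x_1**2. S = -2*x_1*x_2 - 3*x_2**2 - 3.
  reduce S modulo (f_1, f_2):
  remainder -2*x_1*x_2 - 3*x_2**2 - 3 ≠ 0; add g_3 = -2*x_1*x_2 - 3*x_2**2 - 3 to the basis.

S(f_1,g_3): lcm = x_1**2*x_2. S = -2*x_1*x_2**2 - x_2**3 + x_1*x_2 + 2*x_1 + 3*x_2.
  reduce S modulo (f_1, f_2, g_3):
  remainder 2*x_2**3 + 2*x_2**2 + 2*x_1 - x_2 + 2 ≠ 0; add g_4 = 2*x_2**3 + 2*x_2**2 + 2*x_1 - x_2 + 2 to the basis.

The other S-polynomials (S(f_2,g_3), S(f_1,g_4), S(f_2,g_4), S(g_3,g_4)) all reduce to 0 modulo the current basis, so we have a Gröbner basis.
Inter-reduce: drop elements whose leading term is divisible by another's, tail-reduce, and make monic.

G = {x_2**3 + x_2**2 + x_1 + 3*x_2 + 1, x_1**2 - 2*x_2**2 + x_1 + 2, x_1*x_2 - 2*x_2**2 - 2}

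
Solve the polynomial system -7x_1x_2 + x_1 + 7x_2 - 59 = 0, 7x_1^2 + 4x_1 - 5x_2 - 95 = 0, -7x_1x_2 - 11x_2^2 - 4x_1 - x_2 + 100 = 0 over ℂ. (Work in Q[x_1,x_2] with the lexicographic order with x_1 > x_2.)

Compute a lex Gröbner basis by Buchberger's algorithm.
f_1 = -7x_1x_2 + x_1 + 7x_2 - 59, LT = x_1x_2.
f_2 = 7x_1^2 + 4x_1 - 5x_2 - 95, LT = x_1^2.
f_3 = -7x_1x_2 - 4x_1 - 11x_2^2 - x_2 + 100, LT = x_1x_2.

S(f_1,f_2): lcm = x_1^2x_2. S = -1/7x_1^2 - 11/7x_1x_2 + 59/7x_1 + 5/7x_2^2 + 95/7x_2.
  leading term x_1^2: subtract (-1/49)·f_2 from -1/7x_1^2 - 11/7x_1x_2 + 59/7x_1 + 5/7x_2^2 + 95/7x_2 → -11/7x_1x_2 + 417/49x_1 + 5/7x_2^2 + 660/49x_2 - 95/49
  leading term x_1x_2: subtract (11/49)·f_1 from -11/7x_1x_2 + 417/49x_1 + 5/7x_2^2 + 660/49x_2 - 95/49 → 58/7x_1 + 5/7x_2^2 + 583/49x_2 + 554/49
  leading term x_1: no divisor's leading term divides it; move 58/7x_1 to the remainder.
  leading term x_2^2: no divisor's leading term divides it; move 5/7x_2^2 to the remainder.
  leading term x_2: no divisor's leading term divides it; move 583/49x_2 to the remainder.
  leading term 1: no divisor's leading term divides it; move 554/49 to the remainder.
  remainder 58/7x_1 + 5/7x_2^2 + 583/49x_2 + 554/49 ≠ 0; add h_4 = 58/7x_1 + 5/7x_2^2 + 583/49x_2 + 554/49 to the basis.

S(f_1,f_3): lcm = x_1x_2. S = -5/7x_1 - 11/7x_2^2 - 8/7x_2 + 159/7.
  leading term x_1: subtract (-5/58)·h_4 from -5/7x_1 - 11/7x_2^2 - 8/7x_2 + 159/7 → -613/406x_2^2 - 333/2842x_2 + 33662/1421
  leading term x_2^2: no divisor's leading term divides it; move -613/406x_2^2 to the remainder.
  leading term x_2: no divisor's leading term divides it; move -333/2842x_2 to the remainder.
  leading term 1: no divisor's leading term divides it; move 33662/1421 to the remainder.
  remainder -613/406x_2^2 - 333/2842x_2 + 33662/1421 ≠ 0; add h_5 = -613/406x_2^2 - 333/2842x_2 + 33662/1421 to the basis.

S(f_2,f_3): lcm = x_1^2x_2. S = -4/7x_1^2 - 11/7x_1x_2^2 + 3/7x_1x_2 + 100/7x_1 - 5/7x_2^2 - 95/7x_2.
  leading term x_1^2: subtract (-4/49)·f_2 from -4/7x_1^2 - 11/7x_1x_2^2 + 3/7x_1x_2 + 100/7x_1 - 5/7x_2^2 - 95/7x_2 → -11/7x_1x_2^2 + 3/7x_1x_2 + 716/49x_1 - 5/7x_2^2 - 685/49x_2 - 380/49
  leading term x_1x_2^2: subtract (11/49x_2)·f_1 from -11/7x_1x_2^2 + 3/7x_1x_2 + 716/49x_1 - 5/7x_2^2 - 685/49x_2 - 380/49 → 10/49x_1x_2 + 716/49x_1 - 16/7x_2^2 - 36/49x_2 - 380/49
  leading term x_1x_2: subtract (-10/343)·f_1 from 10/49x_1x_2 + 716/49x_1 - 16/7x_2^2 - 36/49x_2 - 380/49 → 5022/343x_1 - 16/7x_2^2 - 26/49x_2 - 3250/343
  leading term x_1: subtract (2511/1421)·h_4 from 5022/343x_1 - 16/7x_2^2 - 26/49x_2 - 3250/343 → -35291/9947x_2^2 - 1500859/69629x_2 - 2050844/69629
  leading term x_2^2: subtract (70582/30037)·h_5 from -35291/9947x_2^2 - 1500859/69629x_2 - 2050844/69629 → -31319816/1471813x_2 - 125279264/1471813
  leading term x_2: no divisor's leading term divides it; move -31319816/1471813x_2 to the remainder.
  leading term 1: no divisor's leading term divides it; move -125279264/1471813 to the remainder.
  remainder -31319816/1471813x_2 - 125279264/1471813 ≠ 0; add h_6 = -31319816/1471813x_2 - 125279264/1471813 to the basis.

The other S-polynomials (S(f_1,h_4), S(f_2,h_4), S(f_3,h_4), S(f_1,h_5), S(f_2,h_5), S(f_3,h_5), S(h_4,h_5), S(f_1,h_6), S(f_2,h_6), S(f_3,h_6), S(h_4,h_6), S(h_5,h_6)) all reduce to 0 modulo the current basis, so we have a Gröbner basis.
Inter-reduce: drop elements whose leading term is divisible by another's, tail-reduce, and make monic.
Reduced Gröbner basis: {x_1 - 3, x_2 + 4}.

Elimination: the polynomial x_2 + 4 lies in the elimination ideal for x_2, so x_2 ∈ {-4}. For each such x_2, the remaining basis elements (now univariate) give the rest of the solution.
  x_2 = -4: the earlier basis element becomes x_1 - 3 = 0, giving x_1 = 3 — point (3, -4).
Substituting each solution back into the original system confirms all equations vanish.

{(3, -4)}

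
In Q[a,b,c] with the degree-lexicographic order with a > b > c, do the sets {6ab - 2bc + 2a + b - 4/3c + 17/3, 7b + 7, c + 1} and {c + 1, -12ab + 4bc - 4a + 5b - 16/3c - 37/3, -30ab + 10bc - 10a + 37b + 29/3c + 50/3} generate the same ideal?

Yes, the ideals are equal.

Two ideals are equal iff their reduced Gröbner bases coincide (the reduced basis is unique for a fixed ordering).
Buchberger on the first generating set:
f_1 = 6ab - 2bc + 2a + b - 4/3c + 17/3, LT = ab.
f_2 = 7b + 7, LT = b.
f_3 = c + 1, LT = c.

S(f_1,f_2): lcm = ab. S = -1/3bc - 2/3a + 1/6b - 2/9c + 17/18.
  leading term bc: subtract (-1/21c)·f_2 from -1/3bc - 2/3a + 1/6b - 2/9c + 17/18 → -2/3a + 1/6b + 1/9c + 17/18
  leading term a: no divisor's leading term divides it; move -2/3a to the remainder.
  leading term b: subtract (1/42)·f_2 from 1/6b + 1/9c + 17/18 → 1/9c + 7/9
  leading term c: subtract (1/9)·f_3 from 1/9c + 7/9 → 2/3
  leading term 1: no divisor's leading term divides it; move 2/3 to the remainder.
  remainder -2/3a + 2/3 ≠ 0; add g_4 = -2/3a + 2/3 to the basis.

S(f_1,f_3): leading monomials are coprime, so the S-polynomial reduces to 0 (Buchberger's first criterion).
S(f_2,f_3): leading monomials are coprime, so the S-polynomial reduces to 0 (Buchberger's first criterion).
S(f_1,g_4): lcm = ab. S = -1/3bc + 1/3a + 7/6b - 2/9c + 17/18.
  leading term bc: subtract (-1/21c)·f_2 from -1/3bc + 1/3a + 7/6b - 2/9c + 17/18 → 1/3a + 7/6b + 1/9c + 17/18
  leading term a: subtract (-1/2)·g_4 from 1/3a + 7/6b + 1/9c + 17/18 → 7/6b + 1/9c + 23/18
  leading term b: subtract (1/6)·f_2 from 7/6b + 1/9c + 23/18 → 1/9c + 1/9
  leading term c: subtract (1/9)·f_3 from 1/9c + 1/9 → 0
  remainder 0.

S(f_2,g_4): leading monomials are coprime, so the S-polynomial reduces to 0 (Buchberger's first criterion).
S(f_3,g_4): leading monomials are coprime, so the S-polynomial reduces to 0 (Buchberger's first criterion).
Every S-polynomial of the final basis reduces to 0, so we have a Gröbner basis.
Inter-reduce: drop elements whose leading term is divisible by another's, tail-reduce, and make monic.
Reduced Gröbner basis: {a - 1, b + 1, c + 1}.

Buchberger on the second generating set:
h_1 = c + 1, LT = c.
h_2 = -12ab + 4bc - 4a + 5b - 16/3c - 37/3, LT = ab.
h_3 = -30ab + 10bc - 10a + 37b + 29/3c + 50/3, LT = ab.

S(h_1,h_2): leading monomials are coprime, so the S-polynomial reduces to 0 (Buchberger's first criterion).
S(h_1,h_3): leading monomials are coprime, so the S-polynomial reduces to 0 (Buchberger's first criterion).
S(h_2,h_3): lcm = ab. S = 49/60b + 23/30c + 19/12.
  leading term b: no divisor's leading term divides it; move 49/60b to the remainder.
  leading term c: subtract (23/30)·h_1 from 23/30c + 19/12 → 49/60
  leading term 1: no divisor's leading term divides it; move 49/60 to the remainder.
  remainder 49/60b + 49/60 ≠ 0; add k_4 = 49/60b + 49/60 to the basis.

S(h_1,k_4): leading monomials are coprime, so the S-polynomial reduces to 0 (Buchberger's first criterion).
S(h_2,k_4): lcm = ab. S = -1/3bc - 2/3a - 5/12b + 4/9c + 37/36.
  leading term bc: subtract (-1/3b)·h_1 from -1/3bc - 2/3a - 5/12b + 4/9c + 37/36 → -2/3a - 1/12b + 4/9c + 37/36
  leading term a: no divisor's leading term divides it; move -2/3a to the remainder.
  leading term b: subtract (-5/49)·k_4 from -1/12b + 4/9c + 37/36 → 4/9c + 10/9
  leading term c: subtract (4/9)·h_1 from 4/9c + 10/9 → 2/3
  leading term 1: no divisor's leading term divides it; move 2/3 to the remainder.
  remainder -2/3a + 2/3 ≠ 0; add k_5 = -2/3a + 2/3 to the basis.

S(h_3,k_4): lcm = ab. S = -1/3bc - 2/3a - 37/30b - 29/90c - 5/9.
  leading term bc: subtract (-1/3b)·h_1 from -1/3bc - 2/3a - 37/30b - 29/90c - 5/9 → -2/3a - 9/10b - 29/90c - 5/9
  leading term a: subtract (1)·k_5 from -2/3a - 9/10b - 29/90c - 5/9 → -9/10b - 29/90c - 11/9
  leading term b: subtract (-54/49)·k_4 from -9/10b - 29/90c - 11/9 → -29/90c - 29/90
  leading term c: subtract (-29/90)·h_1 from -29/90c - 29/90 → 0
  remainder 0.

S(h_1,k_5): leading monomials are coprime, so the S-polynomial reduces to 0 (Buchberger's first criterion).
S(h_2,k_5): lcm = ab. S = -1/3bc + 1/3a + 7/12b + 4/9c + 37/36.
  leading term bc: subtract (-1/3b)·h_1 from -1/3bc + 1/3a + 7/12b + 4/9c + 37/36 → 1/3a + 11/12b + 4/9c + 37/36
  leading term a: subtract (-1/2)·k_5 from 1/3a + 11/12b + 4/9c + 37/36 → 11/12b + 4/9c + 49/36
  leading term b: subtract (55/49)·k_4 from 11/12b + 4/9c + 49/36 → 4/9c + 4/9
  leading term c: subtract (4/9)·h_1 from 4/9c + 4/9 → 0
  remainder 0.

S(h_3,k_5): lcm = ab. S = -1/3bc + 1/3a - 7/30b - 29/90c - 5/9.
  leading term bc: subtract (-1/3b)·h_1 from -1/3bc + 1/3a - 7/30b - 29/90c - 5/9 → 1/3a + 1/10b - 29/90c - 5/9
  leading term a: subtract (-1/2)·k_5 from 1/3a + 1/10b - 29/90c - 5/9 → 1/10b - 29/90c - 2/9
  leading term b: subtract (6/49)·k_4 from 1/10b - 29/90c - 2/9 → -29/90c - 29/90
  leading term c: subtract (-29/90)·h_1 from -29/90c - 29/90 → 0
  remainder 0.

S(k_4,k_5): leading monomials are coprime, so the S-polynomial reduces to 0 (Buchberger's first criterion).
Every S-polynomial of the final basis reduces to 0, so we have a Gröbner basis.
Inter-reduce: drop elements whose leading term is divisible by another's, tail-reduce, and make monic.
Reduced Gröbner basis: {a - 1, b + 1, c + 1}.

These coincide, so the ideals are equal.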